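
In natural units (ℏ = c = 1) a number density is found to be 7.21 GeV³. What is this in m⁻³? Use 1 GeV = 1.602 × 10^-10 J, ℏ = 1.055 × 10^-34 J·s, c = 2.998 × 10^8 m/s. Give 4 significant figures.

9.369 × 10^47 m⁻³

Number density is [L]⁻³ = [E]³/(ℏc)³.
1 GeV³ → 1/(ℏc)³ × (1 GeV in J)³ = 1.299 × 10^47 m⁻³.
Result: 7.21 × 1.299 × 10^47 = 9.369 × 10^47 m⁻³.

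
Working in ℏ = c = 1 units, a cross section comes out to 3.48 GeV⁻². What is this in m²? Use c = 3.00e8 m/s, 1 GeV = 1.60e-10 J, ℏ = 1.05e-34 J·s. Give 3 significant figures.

Area is [L]² = [E]⁻²·(ℏc)²; restore (ℏc)².
1 GeV⁻² → (ℏc)² × (1 GeV in J)⁻² = 3.88e-32 m².
Result: 3.48 × 3.88e-32 = 1.35e-31 m².

1.35e-31 m²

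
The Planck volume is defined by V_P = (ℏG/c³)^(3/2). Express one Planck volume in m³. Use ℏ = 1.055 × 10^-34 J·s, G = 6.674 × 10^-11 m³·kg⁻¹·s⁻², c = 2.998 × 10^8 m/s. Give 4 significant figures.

4.224 × 10^-105 m³

V_P = (ℏG/c³)^(3/2)
  = √(1.784 × 10^-209)
  = 4.224 × 10^-105 m³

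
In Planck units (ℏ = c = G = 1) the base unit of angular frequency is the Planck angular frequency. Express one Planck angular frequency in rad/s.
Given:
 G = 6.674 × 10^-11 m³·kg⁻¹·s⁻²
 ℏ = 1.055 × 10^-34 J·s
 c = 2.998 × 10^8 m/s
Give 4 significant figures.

1.855 × 10^43 rad/s

ω_P = √(c⁵/(ℏG))
  = √(3.440 × 10^86)
  = 1.855 × 10^43 rad/s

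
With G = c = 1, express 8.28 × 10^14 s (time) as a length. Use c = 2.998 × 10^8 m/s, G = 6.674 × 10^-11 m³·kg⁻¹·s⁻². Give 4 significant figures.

2.482 × 10^23 m

Time → length via c.
8.28 × 10^14 s × (c) = 2.482 × 10^23 m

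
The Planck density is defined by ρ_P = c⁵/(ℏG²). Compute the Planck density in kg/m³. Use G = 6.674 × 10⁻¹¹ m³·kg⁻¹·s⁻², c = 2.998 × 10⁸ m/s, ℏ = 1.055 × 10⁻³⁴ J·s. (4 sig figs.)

ρ_P = c⁵/(ℏG²)
  = 2.422 × 10⁴² / 4.699 × 10⁻⁵⁵
  = 5.154 × 10⁹⁶ kg/m³

5.154 × 10⁹⁶ kg/m³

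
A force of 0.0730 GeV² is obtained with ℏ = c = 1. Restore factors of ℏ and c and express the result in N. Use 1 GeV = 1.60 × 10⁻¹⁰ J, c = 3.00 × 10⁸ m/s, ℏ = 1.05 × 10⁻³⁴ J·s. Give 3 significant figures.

Force is [E]/[L] = [E]²/(ℏc); restore (ℏc)⁻¹.
1 GeV² → 1/(ℏc) × (1 GeV in J)² = 8.13 × 10⁵ N.
Result: 0.0730 × 8.13 × 10⁵ = 5.93 × 10⁴ N.

5.93 × 10⁴ N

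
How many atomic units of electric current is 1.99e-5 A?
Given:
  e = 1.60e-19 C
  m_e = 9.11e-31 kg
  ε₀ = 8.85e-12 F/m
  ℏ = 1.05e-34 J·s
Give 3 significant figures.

2.98e-3

atomic unit of electric current: I_au = e E_h/ℏ = m_e e⁵/((4πε₀)²ℏ³) = 6.67e-3 A.
1.99e-5 / 6.67e-3 = 2.98e-3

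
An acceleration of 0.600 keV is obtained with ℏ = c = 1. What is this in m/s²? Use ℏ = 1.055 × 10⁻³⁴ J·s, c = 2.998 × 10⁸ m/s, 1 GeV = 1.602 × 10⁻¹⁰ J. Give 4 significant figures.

2.731 × 10²⁶ m/s²

Acceleration is [L]/[T]² = c·[E]/ℏ.
1 GeV → c/ℏ × (1 GeV in J) = 4.552 × 10³² m/s².
Convert the energy scale: 0.600 keV = 6.00 × 10⁻⁷ GeV.
Result: 6.00 × 10⁻⁷ × 4.552 × 10³² = 2.731 × 10²⁶ m/s².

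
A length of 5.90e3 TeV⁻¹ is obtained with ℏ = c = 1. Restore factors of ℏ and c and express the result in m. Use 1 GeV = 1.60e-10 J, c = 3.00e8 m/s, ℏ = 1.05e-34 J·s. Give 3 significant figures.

1.16e-15 m

A length is [E]⁻¹ in ℏ=c=1; restore one factor of ℏc.
1 GeV⁻¹ → ℏc × (1 GeV in J)⁻¹ = 1.97e-16 m.
Convert the energy scale: 5.90e3 TeV⁻¹ = 5.90 GeV⁻¹.
Result: 5.90 × 1.97e-16 = 1.16e-15 m.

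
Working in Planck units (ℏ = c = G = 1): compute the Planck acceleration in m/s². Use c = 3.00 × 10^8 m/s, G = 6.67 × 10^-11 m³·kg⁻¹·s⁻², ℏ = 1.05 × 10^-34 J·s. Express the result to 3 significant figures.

The unique combination of the constants set to 1 with dimensions of acceleration is a_P = √(c⁷/(ℏG)).
  = √(3.12 × 10^103)
  = 5.59 × 10^51 m/s²

5.59 × 10^51 m/s²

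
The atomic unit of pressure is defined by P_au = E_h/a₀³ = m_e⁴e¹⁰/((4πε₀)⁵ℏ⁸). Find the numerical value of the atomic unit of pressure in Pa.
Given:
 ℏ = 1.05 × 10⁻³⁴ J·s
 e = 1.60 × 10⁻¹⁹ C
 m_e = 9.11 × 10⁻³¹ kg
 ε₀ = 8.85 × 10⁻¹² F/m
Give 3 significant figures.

P_au = E_h/a₀³ = m_e⁴e¹⁰/((4πε₀)⁵ℏ⁸)
E_h = 4.38 × 10⁻¹⁸ J
a₀ = 5.26 × 10⁻¹¹ m
E_h/a₀³ = 3.01 × 10¹³ Pa

3.01 × 10¹³ Pa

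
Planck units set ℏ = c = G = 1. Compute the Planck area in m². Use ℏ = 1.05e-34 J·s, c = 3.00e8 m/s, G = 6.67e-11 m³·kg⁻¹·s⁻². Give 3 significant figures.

Dimensional analysis gives A_P = ℏG/c³.
  = 7.00e-45 / 2.70e25
  = 2.59e-70 m²

2.59e-70 m²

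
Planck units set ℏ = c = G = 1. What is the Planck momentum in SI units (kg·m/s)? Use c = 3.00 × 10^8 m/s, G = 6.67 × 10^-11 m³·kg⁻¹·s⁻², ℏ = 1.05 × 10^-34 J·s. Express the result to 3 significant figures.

Dimensional analysis gives p_P = √(ℏc³/G).
  = √(42.5)
  = 6.52 kg·m/s

6.52 kg·m/s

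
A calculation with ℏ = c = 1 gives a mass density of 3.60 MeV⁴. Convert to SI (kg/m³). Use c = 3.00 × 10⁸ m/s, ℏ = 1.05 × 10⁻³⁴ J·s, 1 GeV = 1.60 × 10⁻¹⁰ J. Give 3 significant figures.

8.39 × 10⁸ kg/m³

Mass density is [E]/(c²[L]³) = [E]⁴/(ℏ³c⁵).
1 GeV⁴ → 1/(ℏ³c⁵) × (1 GeV in J)⁴ = 2.33 × 10²⁰ kg/m³.
Convert the energy scale: 3.60 MeV⁴ = 3.60 × 10⁻¹² GeV⁴.
Result: 3.60 × 10⁻¹² × 2.33 × 10²⁰ = 8.39 × 10⁸ kg/m³.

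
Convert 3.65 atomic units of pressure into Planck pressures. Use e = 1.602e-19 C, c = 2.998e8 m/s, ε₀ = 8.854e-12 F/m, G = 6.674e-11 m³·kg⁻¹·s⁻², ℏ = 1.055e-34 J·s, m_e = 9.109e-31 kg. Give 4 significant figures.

2.308e-100

atomic unit of pressure: P_au = E_h/a₀³ = m_e⁴e¹⁰/((4πε₀)⁵ℏ⁸) = 2.929e13 Pa
Planck pressure: p_P = c⁷/(ℏG²) = 4.632e113 Pa
3.65 × 2.929e13 / 4.632e113 = 2.308e-100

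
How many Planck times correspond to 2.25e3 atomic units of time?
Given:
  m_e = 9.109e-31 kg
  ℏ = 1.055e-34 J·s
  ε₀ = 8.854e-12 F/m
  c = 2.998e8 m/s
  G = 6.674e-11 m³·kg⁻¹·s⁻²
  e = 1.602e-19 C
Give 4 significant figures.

1.011e30

atomic unit of time: τ_au = (4πε₀)²ℏ³/(m_e e⁴) = 2.423e-17 s
Planck time: t_P = √(ℏG/c⁵) = 5.392e-44 s
2.25e3 × 2.423e-17 / 5.392e-44 = 1.011e30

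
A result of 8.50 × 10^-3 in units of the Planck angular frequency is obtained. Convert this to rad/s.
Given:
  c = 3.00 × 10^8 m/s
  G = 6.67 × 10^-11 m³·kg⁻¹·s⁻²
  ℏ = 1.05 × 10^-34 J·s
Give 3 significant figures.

1.58 × 10^41 rad/s

One Planck angular frequency: ω_P = √(c⁵/(ℏG)) = 1.86 × 10^43 rad/s.
8.50 × 10^-3 × 1.86 × 10^43 rad/s = 1.58 × 10^41 rad/s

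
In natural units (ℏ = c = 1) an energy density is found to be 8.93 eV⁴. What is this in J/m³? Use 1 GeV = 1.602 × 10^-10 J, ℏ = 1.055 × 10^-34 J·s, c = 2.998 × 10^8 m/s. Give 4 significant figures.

185.9 J/m³

[E]/[L]³ = [E]⁴/(ℏc)³; restore (ℏc)⁻³.
1 GeV⁴ → 1/(ℏc)³ × (1 GeV in J)⁴ = 2.082 × 10^37 J/m³.
Convert the energy scale: 8.93 eV⁴ = 8.93 × 10^-36 GeV⁴.
Result: 8.93 × 10^-36 × 2.082 × 10^37 = 185.9 J/m³.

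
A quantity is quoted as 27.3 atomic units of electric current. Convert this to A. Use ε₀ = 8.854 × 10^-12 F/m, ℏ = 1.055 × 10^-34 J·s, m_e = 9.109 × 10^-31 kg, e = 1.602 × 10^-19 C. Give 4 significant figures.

0.1805 A

One atomic unit of electric current: I_au = e E_h/ℏ = m_e e⁵/((4πε₀)²ℏ³) = 6.612 × 10^-3 A.
27.3 × 6.612 × 10^-3 A = 0.1805 A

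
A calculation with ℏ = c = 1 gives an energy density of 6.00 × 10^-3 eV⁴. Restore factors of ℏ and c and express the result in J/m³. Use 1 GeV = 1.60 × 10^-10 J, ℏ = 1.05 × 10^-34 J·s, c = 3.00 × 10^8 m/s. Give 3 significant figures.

0.126 J/m³

[E]/[L]³ = [E]⁴/(ℏc)³; restore (ℏc)⁻³.
1 GeV⁴ → 1/(ℏc)³ × (1 GeV in J)⁴ = 2.10 × 10^37 J/m³.
Convert the energy scale: 6.00 × 10^-3 eV⁴ = 6.00 × 10^-39 GeV⁴.
Result: 6.00 × 10^-39 × 2.10 × 10^37 = 0.126 J/m³.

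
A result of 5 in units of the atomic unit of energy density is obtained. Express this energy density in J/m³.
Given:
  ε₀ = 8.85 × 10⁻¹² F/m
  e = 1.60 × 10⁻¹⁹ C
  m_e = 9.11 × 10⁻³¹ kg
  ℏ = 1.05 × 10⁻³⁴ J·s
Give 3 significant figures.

1.51 × 10¹⁴ J/m³

One atomic unit of energy density: u_au = E_h/a₀³ = m_e⁴e¹⁰/((4πε₀)⁵ℏ⁸) = 3.01 × 10¹³ J/m³.
5 × 3.01 × 10¹³ J/m³ = 1.51 × 10¹⁴ J/m³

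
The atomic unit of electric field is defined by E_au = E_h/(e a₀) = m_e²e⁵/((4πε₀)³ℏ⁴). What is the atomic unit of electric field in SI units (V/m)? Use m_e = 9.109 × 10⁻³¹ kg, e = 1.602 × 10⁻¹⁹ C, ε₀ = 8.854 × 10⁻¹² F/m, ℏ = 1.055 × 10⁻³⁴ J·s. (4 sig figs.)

5.131 × 10¹¹ V/m

E_au = E_h/(e a₀) = m_e²e⁵/((4πε₀)³ℏ⁴)
E_h = 4.354 × 10⁻¹⁸ J
a₀ = 5.297 × 10⁻¹¹ m
E_h/(e·a₀) = 5.131 × 10¹¹ V/m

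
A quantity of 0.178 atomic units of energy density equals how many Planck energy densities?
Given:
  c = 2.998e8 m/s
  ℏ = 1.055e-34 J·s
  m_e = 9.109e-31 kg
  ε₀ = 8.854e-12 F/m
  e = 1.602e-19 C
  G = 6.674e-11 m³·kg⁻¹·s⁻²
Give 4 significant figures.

1.126e-101

atomic unit of energy density: u_au = E_h/a₀³ = m_e⁴e¹⁰/((4πε₀)⁵ℏ⁸) = 2.929e13 J/m³
Planck energy density: u_P = c⁷/(ℏG²) = 4.632e113 J/m³
0.178 × 2.929e13 / 4.632e113 = 1.126e-101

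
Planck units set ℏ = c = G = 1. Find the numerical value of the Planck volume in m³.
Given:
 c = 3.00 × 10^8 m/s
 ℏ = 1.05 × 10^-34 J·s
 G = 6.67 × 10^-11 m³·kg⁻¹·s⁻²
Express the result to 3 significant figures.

The unique combination of the constants set to 1 with dimensions of volume is V_P = (ℏG/c³)^(3/2).
  = √(1.75 × 10^-209)
  = 4.18 × 10^-105 m³

4.18 × 10^-105 m³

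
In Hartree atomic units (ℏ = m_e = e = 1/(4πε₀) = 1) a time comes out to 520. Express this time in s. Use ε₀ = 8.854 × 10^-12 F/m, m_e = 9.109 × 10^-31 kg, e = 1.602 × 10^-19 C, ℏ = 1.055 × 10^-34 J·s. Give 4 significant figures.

One atomic unit of time: τ_au = (4πε₀)²ℏ³/(m_e e⁴) = 2.423 × 10^-17 s.
520 × 2.423 × 10^-17 s = 1.260 × 10^-14 s

1.260 × 10^-14 s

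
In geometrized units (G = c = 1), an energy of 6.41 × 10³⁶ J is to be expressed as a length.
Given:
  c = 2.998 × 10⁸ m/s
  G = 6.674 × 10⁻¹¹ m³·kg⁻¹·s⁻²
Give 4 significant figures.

Energy → length via G/c⁴.
6.41 × 10³⁶ J × (G/c⁴) = 5.296 × 10⁻⁸ m

5.296 × 10⁻⁸ m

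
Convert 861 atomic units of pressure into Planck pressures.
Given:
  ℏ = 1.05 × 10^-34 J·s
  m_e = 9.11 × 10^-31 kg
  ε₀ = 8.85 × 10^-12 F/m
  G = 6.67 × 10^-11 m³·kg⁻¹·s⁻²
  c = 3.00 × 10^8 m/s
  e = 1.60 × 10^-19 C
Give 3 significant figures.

5.54 × 10^-98

atomic unit of pressure: P_au = E_h/a₀³ = m_e⁴e¹⁰/((4πε₀)⁵ℏ⁸) = 3.01 × 10^13 Pa
Planck pressure: p_P = c⁷/(ℏG²) = 4.68 × 10^113 Pa
861 × 3.01 × 10^13 / 4.68 × 10^113 = 5.54 × 10^-98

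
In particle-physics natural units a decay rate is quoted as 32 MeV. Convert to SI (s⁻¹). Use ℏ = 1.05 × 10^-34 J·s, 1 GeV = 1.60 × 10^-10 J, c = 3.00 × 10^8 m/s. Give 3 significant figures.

4.88 × 10^22 s⁻¹

A rate is [E]/ℏ; divide by ℏ.
1 GeV → 1/ℏ × (1 GeV in J) = 1.52 × 10^24 s⁻¹.
Convert the energy scale: 32 MeV = 0.0320 GeV.
Result: 0.0320 × 1.52 × 10^24 = 4.88 × 10^22 s⁻¹.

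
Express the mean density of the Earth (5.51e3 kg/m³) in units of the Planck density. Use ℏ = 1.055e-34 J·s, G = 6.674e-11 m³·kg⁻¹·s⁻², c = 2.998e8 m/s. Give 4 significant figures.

1.069e-93

Planck density: ρ_P = c⁵/(ℏG²) = 5.154e96 kg/m³.
5.51e3 / 5.154e96 = 1.069e-93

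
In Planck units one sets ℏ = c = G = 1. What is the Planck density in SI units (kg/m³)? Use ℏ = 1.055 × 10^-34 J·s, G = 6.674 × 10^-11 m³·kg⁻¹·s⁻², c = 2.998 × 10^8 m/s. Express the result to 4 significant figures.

5.154 × 10^96 kg/m³

ρ_P = c⁵/(ℏG²)
  = 2.422 × 10^42 / 4.699 × 10^-55
  = 5.154 × 10^96 kg/m³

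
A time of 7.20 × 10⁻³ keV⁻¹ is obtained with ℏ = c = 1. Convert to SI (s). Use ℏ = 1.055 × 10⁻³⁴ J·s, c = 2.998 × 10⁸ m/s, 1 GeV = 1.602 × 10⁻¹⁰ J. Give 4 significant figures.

4.742 × 10⁻²¹ s

A time is [E]⁻¹ in ℏ=c=1; restore one factor of ℏ.
1 GeV⁻¹ → ℏ × (1 GeV in J)⁻¹ = 6.586 × 10⁻²⁵ s.
Convert the energy scale: 7.20 × 10⁻³ keV⁻¹ = 7.20 × 10³ GeV⁻¹.
Result: 7.20 × 10³ × 6.586 × 10⁻²⁵ = 4.742 × 10⁻²¹ s.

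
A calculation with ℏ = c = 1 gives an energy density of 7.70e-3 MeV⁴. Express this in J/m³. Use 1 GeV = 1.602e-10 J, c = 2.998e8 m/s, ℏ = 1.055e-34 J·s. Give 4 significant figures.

[E]/[L]³ = [E]⁴/(ℏc)³; restore (ℏc)⁻³.
1 GeV⁴ → 1/(ℏc)³ × (1 GeV in J)⁴ = 2.082e37 J/m³.
Convert the energy scale: 7.70e-3 MeV⁴ = 7.70e-15 GeV⁴.
Result: 7.70e-15 × 2.082e37 = 1.603e23 J/m³.

1.603e23 J/m³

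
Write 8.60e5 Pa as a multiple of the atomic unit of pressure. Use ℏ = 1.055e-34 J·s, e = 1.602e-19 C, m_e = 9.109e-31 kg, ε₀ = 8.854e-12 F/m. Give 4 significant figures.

2.936e-8

atomic unit of pressure: P_au = E_h/a₀³ = m_e⁴e¹⁰/((4πε₀)⁵ℏ⁸) = 2.929e13 Pa.
8.60e5 / 2.929e13 = 2.936e-8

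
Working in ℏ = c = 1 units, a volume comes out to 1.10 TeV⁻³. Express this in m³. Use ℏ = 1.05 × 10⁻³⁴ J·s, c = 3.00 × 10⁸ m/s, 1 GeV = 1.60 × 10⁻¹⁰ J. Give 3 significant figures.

Volume is [L]³ = [E]⁻³·(ℏc)³.
1 GeV⁻³ → (ℏc)³ × (1 GeV in J)⁻³ = 7.63 × 10⁻⁴⁸ m³.
Convert the energy scale: 1.10 TeV⁻³ = 1.10 × 10⁻⁹ GeV⁻³.
Result: 1.10 × 10⁻⁹ × 7.63 × 10⁻⁴⁸ = 8.39 × 10⁻⁵⁷ m³.

8.39 × 10⁻⁵⁷ m³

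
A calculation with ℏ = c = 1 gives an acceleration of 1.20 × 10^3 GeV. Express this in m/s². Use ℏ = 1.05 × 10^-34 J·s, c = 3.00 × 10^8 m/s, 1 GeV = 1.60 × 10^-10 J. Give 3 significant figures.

Acceleration is [L]/[T]² = c·[E]/ℏ.
1 GeV → c/ℏ × (1 GeV in J) = 4.57 × 10^32 m/s².
Result: 1.20 × 10^3 × 4.57 × 10^32 = 5.49 × 10^35 m/s².

5.49 × 10^35 m/s²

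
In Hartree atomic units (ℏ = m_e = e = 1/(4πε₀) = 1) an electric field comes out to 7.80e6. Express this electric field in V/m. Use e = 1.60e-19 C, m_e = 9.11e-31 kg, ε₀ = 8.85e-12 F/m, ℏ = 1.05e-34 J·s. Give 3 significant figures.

4.06e18 V/m

One atomic unit of electric field: E_au = E_h/(e a₀) = m_e²e⁵/((4πε₀)³ℏ⁴) = 5.20e11 V/m.
7.80e6 × 5.20e11 V/m = 4.06e18 V/m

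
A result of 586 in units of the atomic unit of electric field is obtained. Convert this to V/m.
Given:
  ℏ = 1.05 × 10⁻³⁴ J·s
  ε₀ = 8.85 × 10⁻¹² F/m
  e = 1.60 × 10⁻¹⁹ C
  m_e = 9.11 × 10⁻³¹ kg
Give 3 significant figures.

3.05 × 10¹⁴ V/m

One atomic unit of electric field: E_au = E_h/(e a₀) = m_e²e⁵/((4πε₀)³ℏ⁴) = 5.20 × 10¹¹ V/m.
586 × 5.20 × 10¹¹ V/m = 3.05 × 10¹⁴ V/m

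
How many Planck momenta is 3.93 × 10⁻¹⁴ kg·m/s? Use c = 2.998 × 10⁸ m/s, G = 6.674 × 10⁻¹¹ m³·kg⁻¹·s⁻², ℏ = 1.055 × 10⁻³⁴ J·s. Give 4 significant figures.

6.022 × 10⁻¹⁵

Planck momentum: p_P = √(ℏc³/G) = 6.527 kg·m/s.
3.93 × 10⁻¹⁴ / 6.527 = 6.022 × 10⁻¹⁵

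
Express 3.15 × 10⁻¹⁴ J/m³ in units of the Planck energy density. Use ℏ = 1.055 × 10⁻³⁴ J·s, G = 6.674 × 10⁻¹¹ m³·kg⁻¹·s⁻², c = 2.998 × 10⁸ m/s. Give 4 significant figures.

Planck energy density: u_P = c⁷/(ℏG²) = 4.632 × 10¹¹³ J/m³.
3.15 × 10⁻¹⁴ / 4.632 × 10¹¹³ = 6.800 × 10⁻¹²⁸

6.800 × 10⁻¹²⁸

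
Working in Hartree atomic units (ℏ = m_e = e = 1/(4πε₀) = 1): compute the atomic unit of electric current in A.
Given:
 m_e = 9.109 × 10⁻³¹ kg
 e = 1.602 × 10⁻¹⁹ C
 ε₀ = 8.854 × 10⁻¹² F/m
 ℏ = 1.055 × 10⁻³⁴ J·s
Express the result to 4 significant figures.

The unique combination of the constants set to 1 with dimensions of current is I_au = e E_h/ℏ = m_e e⁵/((4πε₀)²ℏ³).
E_h = 4.354 × 10⁻¹⁸ J
e·E_h/ℏ = 6.612 × 10⁻³ A

6.612 × 10⁻³ A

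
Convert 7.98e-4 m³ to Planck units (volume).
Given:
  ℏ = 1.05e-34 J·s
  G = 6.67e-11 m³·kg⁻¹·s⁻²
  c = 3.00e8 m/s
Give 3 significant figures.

1.91e101

Planck volume: V_P = (ℏG/c³)^(3/2) = 4.18e-105 m³.
7.98e-4 / 4.18e-105 = 1.91e101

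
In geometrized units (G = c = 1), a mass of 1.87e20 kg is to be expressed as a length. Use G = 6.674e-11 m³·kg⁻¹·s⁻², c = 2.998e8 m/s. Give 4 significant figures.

In G = c = 1 units mass has dimensions of length; the conversion factor is G/c².
1.87e20 kg × (G/c²) = 1.389e-7 m

1.389e-7 m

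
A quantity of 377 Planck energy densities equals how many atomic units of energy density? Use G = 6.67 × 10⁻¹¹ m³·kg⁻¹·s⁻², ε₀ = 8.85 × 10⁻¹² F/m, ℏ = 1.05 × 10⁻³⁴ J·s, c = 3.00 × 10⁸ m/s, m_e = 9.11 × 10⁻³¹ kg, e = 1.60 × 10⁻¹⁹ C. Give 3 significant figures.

Planck energy density: u_P = c⁷/(ℏG²) = 4.68 × 10¹¹³ J/m³
atomic unit of energy density: u_au = E_h/a₀³ = m_e⁴e¹⁰/((4πε₀)⁵ℏ⁸) = 3.01 × 10¹³ J/m³
377 × 4.68 × 10¹¹³ / 3.01 × 10¹³ = 5.86 × 10¹⁰²

5.86 × 10¹⁰²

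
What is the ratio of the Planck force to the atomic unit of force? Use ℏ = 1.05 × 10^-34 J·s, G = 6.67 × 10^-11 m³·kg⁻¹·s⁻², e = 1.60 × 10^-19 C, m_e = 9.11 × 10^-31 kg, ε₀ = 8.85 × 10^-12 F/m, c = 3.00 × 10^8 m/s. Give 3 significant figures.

1.46 × 10^51

Planck force: F_P = c⁴/G = 1.21 × 10^44 N
atomic unit of force: F_au = E_h/a₀ = m_e²e⁶/((4πε₀)³ℏ⁴) = 8.33 × 10^-8 N
ratio = 1.21 × 10^44 / 8.33 × 10^-8 = 1.46 × 10^51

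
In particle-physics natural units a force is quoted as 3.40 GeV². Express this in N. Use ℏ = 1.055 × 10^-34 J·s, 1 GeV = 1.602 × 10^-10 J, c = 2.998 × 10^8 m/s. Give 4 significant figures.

2.759 × 10^6 N

Force is [E]/[L] = [E]²/(ℏc); restore (ℏc)⁻¹.
1 GeV² → 1/(ℏc) × (1 GeV in J)² = 8.114 × 10^5 N.
Result: 3.40 × 8.114 × 10^5 = 2.759 × 10^6 N.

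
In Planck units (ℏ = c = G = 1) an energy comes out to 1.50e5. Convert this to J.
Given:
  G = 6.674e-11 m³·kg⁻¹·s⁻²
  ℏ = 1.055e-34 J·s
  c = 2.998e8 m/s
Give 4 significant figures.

One Planck energy: E_P = √(ℏc⁵/G) = 1.957e9 J.
1.50e5 × 1.957e9 J = 2.935e14 J

2.935e14 J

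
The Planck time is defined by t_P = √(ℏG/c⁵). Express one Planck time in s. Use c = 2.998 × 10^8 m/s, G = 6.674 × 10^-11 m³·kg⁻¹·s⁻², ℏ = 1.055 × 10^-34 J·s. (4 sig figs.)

t_P = √(ℏG/c⁵)
  = √(2.907 × 10^-87)
  = 5.392 × 10^-44 s

5.392 × 10^-44 s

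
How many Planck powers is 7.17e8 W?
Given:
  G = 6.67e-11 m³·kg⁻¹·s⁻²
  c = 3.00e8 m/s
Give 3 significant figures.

Planck power: P_P = c⁵/G = 3.64e52 W.
7.17e8 / 3.64e52 = 1.97e-44

1.97e-44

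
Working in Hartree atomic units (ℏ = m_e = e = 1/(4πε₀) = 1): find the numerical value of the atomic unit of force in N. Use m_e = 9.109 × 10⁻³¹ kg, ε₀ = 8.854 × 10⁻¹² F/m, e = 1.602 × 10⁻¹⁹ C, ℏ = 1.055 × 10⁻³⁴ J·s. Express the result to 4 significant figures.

The unique combination of the constants set to 1 with dimensions of force is F_au = E_h/a₀ = m_e²e⁶/((4πε₀)³ℏ⁴).
E_h = 4.354 × 10⁻¹⁸ J
a₀ = 5.297 × 10⁻¹¹ m
E_h/a₀ = 8.220 × 10⁻⁸ N

8.220 × 10⁻⁸ N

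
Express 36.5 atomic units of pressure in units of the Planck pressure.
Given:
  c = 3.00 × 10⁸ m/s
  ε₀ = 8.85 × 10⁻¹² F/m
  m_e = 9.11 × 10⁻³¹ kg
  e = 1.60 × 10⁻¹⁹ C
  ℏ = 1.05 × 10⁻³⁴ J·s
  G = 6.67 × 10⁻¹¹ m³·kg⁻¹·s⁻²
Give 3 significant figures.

2.35 × 10⁻⁹⁹

atomic unit of pressure: P_au = E_h/a₀³ = m_e⁴e¹⁰/((4πε₀)⁵ℏ⁸) = 3.01 × 10¹³ Pa
Planck pressure: p_P = c⁷/(ℏG²) = 4.68 × 10¹¹³ Pa
36.5 × 3.01 × 10¹³ / 4.68 × 10¹¹³ = 2.35 × 10⁻⁹⁹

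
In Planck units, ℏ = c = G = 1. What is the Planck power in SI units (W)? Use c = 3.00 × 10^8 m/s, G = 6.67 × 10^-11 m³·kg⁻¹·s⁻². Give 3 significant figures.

3.64 × 10^52 W

From ℏ = c = G = 1 the power scale is P_P = c⁵/G.
  = 2.43 × 10^42 / 6.67 × 10^-11
  = 3.64 × 10^52 W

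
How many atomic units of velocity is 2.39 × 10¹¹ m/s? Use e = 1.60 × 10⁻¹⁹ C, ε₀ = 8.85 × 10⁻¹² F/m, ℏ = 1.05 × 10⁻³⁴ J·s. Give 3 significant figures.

1.09 × 10⁵

atomic unit of velocity: v_au = e²/(4πε₀ℏ) = 2.19 × 10⁶ m/s.
2.39 × 10¹¹ / 2.19 × 10⁶ = 1.09 × 10⁵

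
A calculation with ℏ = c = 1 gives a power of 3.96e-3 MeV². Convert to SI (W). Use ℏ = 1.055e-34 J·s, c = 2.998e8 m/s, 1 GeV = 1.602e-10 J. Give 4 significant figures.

Power is [E]/[T] = [E]²/ℏ.
1 GeV² → 1/ℏ × (1 GeV in J)² = 2.433e14 W.
Convert the energy scale: 3.96e-3 MeV² = 3.96e-9 GeV².
Result: 3.96e-9 × 2.433e14 = 9.633e5 W.

9.633e5 W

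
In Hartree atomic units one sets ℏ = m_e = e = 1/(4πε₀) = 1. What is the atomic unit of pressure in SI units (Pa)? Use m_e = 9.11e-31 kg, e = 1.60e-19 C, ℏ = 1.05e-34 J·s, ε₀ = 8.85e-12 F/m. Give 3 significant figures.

P_au = E_h/a₀³ = m_e⁴e¹⁰/((4πε₀)⁵ℏ⁸)
E_h = 4.38e-18 J
a₀ = 5.26e-11 m
E_h/a₀³ = 3.01e13 Pa

3.01e13 Pa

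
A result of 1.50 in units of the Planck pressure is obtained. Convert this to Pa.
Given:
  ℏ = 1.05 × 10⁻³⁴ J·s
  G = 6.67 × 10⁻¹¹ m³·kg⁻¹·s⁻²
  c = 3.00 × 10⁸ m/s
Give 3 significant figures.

7.02 × 10¹¹³ Pa

One Planck pressure: p_P = c⁷/(ℏG²) = 4.68 × 10¹¹³ Pa.
1.50 × 4.68 × 10¹¹³ Pa = 7.02 × 10¹¹³ Pa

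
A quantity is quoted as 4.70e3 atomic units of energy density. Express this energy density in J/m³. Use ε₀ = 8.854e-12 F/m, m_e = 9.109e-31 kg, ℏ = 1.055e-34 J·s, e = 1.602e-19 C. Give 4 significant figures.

1.377e17 J/m³

One atomic unit of energy density: u_au = E_h/a₀³ = m_e⁴e¹⁰/((4πε₀)⁵ℏ⁸) = 2.929e13 J/m³.
4.70e3 × 2.929e13 J/m³ = 1.377e17 J/m³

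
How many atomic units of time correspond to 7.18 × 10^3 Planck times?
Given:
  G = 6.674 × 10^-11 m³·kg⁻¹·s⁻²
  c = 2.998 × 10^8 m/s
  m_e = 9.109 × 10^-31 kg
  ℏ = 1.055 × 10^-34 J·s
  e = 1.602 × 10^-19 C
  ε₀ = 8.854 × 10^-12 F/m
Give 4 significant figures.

Planck time: t_P = √(ℏG/c⁵) = 5.392 × 10^-44 s
atomic unit of time: τ_au = (4πε₀)²ℏ³/(m_e e⁴) = 2.423 × 10^-17 s
7.18 × 10^3 × 5.392 × 10^-44 / 2.423 × 10^-17 = 1.598 × 10^-23

1.598 × 10^-23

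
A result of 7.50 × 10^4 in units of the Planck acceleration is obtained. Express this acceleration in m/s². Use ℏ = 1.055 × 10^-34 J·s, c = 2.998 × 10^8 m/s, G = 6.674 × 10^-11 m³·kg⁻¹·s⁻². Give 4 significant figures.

One Planck acceleration: a_P = √(c⁷/(ℏG)) = 5.560 × 10^51 m/s².
7.50 × 10^4 × 5.560 × 10^51 m/s² = 4.170 × 10^56 m/s²

4.170 × 10^56 m/s²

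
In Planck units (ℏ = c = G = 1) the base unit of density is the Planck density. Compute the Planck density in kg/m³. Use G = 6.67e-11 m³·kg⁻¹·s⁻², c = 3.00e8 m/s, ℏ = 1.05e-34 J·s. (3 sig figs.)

ρ_P = c⁵/(ℏG²)
  = 2.43e42 / 4.67e-55
  = 5.20e96 kg/m³

5.20e96 kg/m³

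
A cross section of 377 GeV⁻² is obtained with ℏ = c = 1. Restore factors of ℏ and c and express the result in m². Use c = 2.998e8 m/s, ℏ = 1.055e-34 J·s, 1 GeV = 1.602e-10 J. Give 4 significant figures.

1.470e-29 m²

Area is [L]² = [E]⁻²·(ℏc)²; restore (ℏc)².
1 GeV⁻² → (ℏc)² × (1 GeV in J)⁻² = 3.898e-32 m².
Result: 377 × 3.898e-32 = 1.470e-29 m².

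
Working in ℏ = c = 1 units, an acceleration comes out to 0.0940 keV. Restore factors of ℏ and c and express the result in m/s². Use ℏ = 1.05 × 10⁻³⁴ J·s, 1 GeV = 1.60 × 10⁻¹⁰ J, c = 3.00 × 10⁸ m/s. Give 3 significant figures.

4.30 × 10²⁵ m/s²

Acceleration is [L]/[T]² = c·[E]/ℏ.
1 GeV → c/ℏ × (1 GeV in J) = 4.57 × 10³² m/s².
Convert the energy scale: 0.0940 keV = 9.40 × 10⁻⁸ GeV.
Result: 9.40 × 10⁻⁸ × 4.57 × 10³² = 4.30 × 10²⁵ m/s².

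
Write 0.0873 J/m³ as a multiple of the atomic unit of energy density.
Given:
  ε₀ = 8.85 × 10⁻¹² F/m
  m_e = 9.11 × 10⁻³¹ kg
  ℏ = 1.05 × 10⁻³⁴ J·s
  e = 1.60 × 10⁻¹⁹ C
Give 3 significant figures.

atomic unit of energy density: u_au = E_h/a₀³ = m_e⁴e¹⁰/((4πε₀)⁵ℏ⁸) = 3.01 × 10¹³ J/m³.
0.0873 / 3.01 × 10¹³ = 2.90 × 10⁻¹⁵

2.90 × 10⁻¹⁵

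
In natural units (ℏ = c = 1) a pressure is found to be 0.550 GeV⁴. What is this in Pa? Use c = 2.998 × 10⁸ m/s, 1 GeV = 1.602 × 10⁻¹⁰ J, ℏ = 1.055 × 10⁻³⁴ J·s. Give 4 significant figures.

1.145 × 10³⁷ Pa

Pressure is [E]/[L]³ = [E]⁴/(ℏc)³.
1 GeV⁴ → 1/(ℏc)³ × (1 GeV in J)⁴ = 2.082 × 10³⁷ Pa.
Result: 0.550 × 2.082 × 10³⁷ = 1.145 × 10³⁷ Pa.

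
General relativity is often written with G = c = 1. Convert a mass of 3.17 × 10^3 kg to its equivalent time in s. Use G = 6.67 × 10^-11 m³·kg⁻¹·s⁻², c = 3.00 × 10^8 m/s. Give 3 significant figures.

Mass → time via G/c³.
3.17 × 10^3 kg × (G/c³) = 7.83 × 10^-33 s

7.83 × 10^-33 s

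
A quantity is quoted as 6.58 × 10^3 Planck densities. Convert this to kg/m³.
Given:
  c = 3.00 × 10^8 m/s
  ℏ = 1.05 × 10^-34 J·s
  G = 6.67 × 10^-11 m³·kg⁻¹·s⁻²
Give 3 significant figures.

3.42 × 10^100 kg/m³

One Planck density: ρ_P = c⁵/(ℏG²) = 5.20 × 10^96 kg/m³.
6.58 × 10^3 × 5.20 × 10^96 kg/m³ = 3.42 × 10^100 kg/m³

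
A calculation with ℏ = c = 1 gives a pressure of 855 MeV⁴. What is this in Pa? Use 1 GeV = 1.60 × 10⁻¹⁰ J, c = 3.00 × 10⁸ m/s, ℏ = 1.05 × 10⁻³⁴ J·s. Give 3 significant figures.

1.79 × 10²⁸ Pa

Pressure is [E]/[L]³ = [E]⁴/(ℏc)³.
1 GeV⁴ → 1/(ℏc)³ × (1 GeV in J)⁴ = 2.10 × 10³⁷ Pa.
Convert the energy scale: 855 MeV⁴ = 8.55 × 10⁻¹⁰ GeV⁴.
Result: 8.55 × 10⁻¹⁰ × 2.10 × 10³⁷ = 1.79 × 10²⁸ Pa.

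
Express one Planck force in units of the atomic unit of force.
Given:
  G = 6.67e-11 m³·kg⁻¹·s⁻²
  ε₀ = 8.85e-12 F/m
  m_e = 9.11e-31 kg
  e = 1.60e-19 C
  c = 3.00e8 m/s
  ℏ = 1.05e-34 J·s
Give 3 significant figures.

1.46e51

Planck force: F_P = c⁴/G = 1.21e44 N
atomic unit of force: F_au = E_h/a₀ = m_e²e⁶/((4πε₀)³ℏ⁴) = 8.33e-8 N
ratio = 1.21e44 / 8.33e-8 = 1.46e51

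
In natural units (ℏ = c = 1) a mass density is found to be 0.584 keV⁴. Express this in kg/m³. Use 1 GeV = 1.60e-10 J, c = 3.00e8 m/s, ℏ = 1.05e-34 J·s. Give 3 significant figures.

Mass density is [E]/(c²[L]³) = [E]⁴/(ℏ³c⁵).
1 GeV⁴ → 1/(ℏ³c⁵) × (1 GeV in J)⁴ = 2.33e20 kg/m³.
Convert the energy scale: 0.584 keV⁴ = 5.84e-25 GeV⁴.
Result: 5.84e-25 × 2.33e20 = 1.36e-4 kg/m³.

1.36e-4 kg/m³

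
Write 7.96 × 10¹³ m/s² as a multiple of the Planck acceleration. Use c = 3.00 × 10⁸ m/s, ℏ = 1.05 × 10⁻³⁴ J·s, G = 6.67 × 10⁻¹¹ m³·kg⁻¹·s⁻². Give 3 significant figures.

Planck acceleration: a_P = √(c⁷/(ℏG)) = 5.59 × 10⁵¹ m/s².
7.96 × 10¹³ / 5.59 × 10⁵¹ = 1.42 × 10⁻³⁸

1.42 × 10⁻³⁸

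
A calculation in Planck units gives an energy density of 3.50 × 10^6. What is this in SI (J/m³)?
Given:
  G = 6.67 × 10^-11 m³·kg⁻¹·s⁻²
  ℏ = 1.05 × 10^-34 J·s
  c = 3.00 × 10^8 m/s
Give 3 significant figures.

One Planck energy density: u_P = c⁷/(ℏG²) = 4.68 × 10^113 J/m³.
3.50 × 10^6 × 4.68 × 10^113 J/m³ = 1.64 × 10^120 J/m³

1.64 × 10^120 J/m³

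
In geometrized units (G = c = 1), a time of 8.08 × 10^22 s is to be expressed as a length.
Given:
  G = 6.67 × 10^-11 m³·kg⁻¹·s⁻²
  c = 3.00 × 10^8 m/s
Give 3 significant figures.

2.42 × 10^31 m

Time → length via c.
8.08 × 10^22 s × (c) = 2.42 × 10^31 m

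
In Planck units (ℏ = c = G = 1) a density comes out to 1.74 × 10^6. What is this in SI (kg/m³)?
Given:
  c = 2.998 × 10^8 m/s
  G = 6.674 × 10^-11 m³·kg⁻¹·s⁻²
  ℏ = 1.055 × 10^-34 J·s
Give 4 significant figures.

One Planck density: ρ_P = c⁵/(ℏG²) = 5.154 × 10^96 kg/m³.
1.74 × 10^6 × 5.154 × 10^96 kg/m³ = 8.968 × 10^102 kg/m³

8.968 × 10^102 kg/m³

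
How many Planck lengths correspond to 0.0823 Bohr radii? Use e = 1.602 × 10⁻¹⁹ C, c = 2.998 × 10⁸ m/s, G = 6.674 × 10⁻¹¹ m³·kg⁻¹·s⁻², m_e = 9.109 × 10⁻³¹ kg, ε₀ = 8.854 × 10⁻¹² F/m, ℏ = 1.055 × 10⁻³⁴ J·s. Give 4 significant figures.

Bohr radius: a₀ = 4πε₀ℏ²/(m_e e²) = 5.297 × 10⁻¹¹ m
Planck length: ℓ_P = √(ℏG/c³) = 1.616 × 10⁻³⁵ m
0.0823 × 5.297 × 10⁻¹¹ / 1.616 × 10⁻³⁵ = 2.697 × 10²³

2.697 × 10²³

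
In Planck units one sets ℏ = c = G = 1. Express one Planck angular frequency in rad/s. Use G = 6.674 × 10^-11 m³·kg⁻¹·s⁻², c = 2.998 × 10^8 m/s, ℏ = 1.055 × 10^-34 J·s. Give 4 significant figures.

ω_P = √(c⁵/(ℏG))
  = √(3.440 × 10^86)
  = 1.855 × 10^43 rad/s

1.855 × 10^43 rad/s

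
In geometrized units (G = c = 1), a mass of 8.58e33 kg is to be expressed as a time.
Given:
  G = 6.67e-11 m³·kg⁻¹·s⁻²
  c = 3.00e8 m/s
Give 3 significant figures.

Mass → time via G/c³.
8.58e33 kg × (G/c³) = 0.0212 s

0.0212 s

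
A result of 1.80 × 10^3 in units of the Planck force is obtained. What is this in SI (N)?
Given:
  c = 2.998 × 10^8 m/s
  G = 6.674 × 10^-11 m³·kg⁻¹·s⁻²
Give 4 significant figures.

2.179 × 10^47 N

One Planck force: F_P = c⁴/G = 1.210 × 10^44 N.
1.80 × 10^3 × 1.210 × 10^44 N = 2.179 × 10^47 N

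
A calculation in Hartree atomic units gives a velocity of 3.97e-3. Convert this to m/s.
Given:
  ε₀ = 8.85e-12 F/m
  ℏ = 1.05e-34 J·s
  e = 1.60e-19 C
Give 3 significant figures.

8.70e3 m/s

One atomic unit of velocity: v_au = e²/(4πε₀ℏ) = 2.19e6 m/s.
3.97e-3 × 2.19e6 m/s = 8.70e3 m/s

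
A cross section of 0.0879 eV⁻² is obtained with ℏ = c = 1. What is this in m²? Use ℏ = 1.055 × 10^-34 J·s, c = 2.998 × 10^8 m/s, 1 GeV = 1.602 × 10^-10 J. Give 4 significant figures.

Area is [L]² = [E]⁻²·(ℏc)²; restore (ℏc)².
1 GeV⁻² → (ℏc)² × (1 GeV in J)⁻² = 3.898 × 10^-32 m².
Convert the energy scale: 0.0879 eV⁻² = 8.79 × 10^16 GeV⁻².
Result: 8.79 × 10^16 × 3.898 × 10^-32 = 3.426 × 10^-15 m².

3.426 × 10^-15 m²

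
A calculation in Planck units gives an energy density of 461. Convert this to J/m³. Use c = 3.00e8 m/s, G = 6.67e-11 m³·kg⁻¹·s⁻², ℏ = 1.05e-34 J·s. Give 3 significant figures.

2.16e116 J/m³

One Planck energy density: u_P = c⁷/(ℏG²) = 4.68e113 J/m³.
461 × 4.68e113 J/m³ = 2.16e116 J/m³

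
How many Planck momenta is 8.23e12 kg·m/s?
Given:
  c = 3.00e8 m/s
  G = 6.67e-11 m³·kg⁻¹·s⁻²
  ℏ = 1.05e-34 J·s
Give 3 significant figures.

1.26e12

Planck momentum: p_P = √(ℏc³/G) = 6.52 kg·m/s.
8.23e12 / 6.52 = 1.26e12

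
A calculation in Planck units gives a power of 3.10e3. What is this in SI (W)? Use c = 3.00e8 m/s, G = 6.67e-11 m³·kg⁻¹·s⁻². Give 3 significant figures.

One Planck power: P_P = c⁵/G = 3.64e52 W.
3.10e3 × 3.64e52 W = 1.13e56 W

1.13e56 W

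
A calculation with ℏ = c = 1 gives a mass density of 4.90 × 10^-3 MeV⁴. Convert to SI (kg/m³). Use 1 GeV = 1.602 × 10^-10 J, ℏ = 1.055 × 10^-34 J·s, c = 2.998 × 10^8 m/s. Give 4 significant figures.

Mass density is [E]/(c²[L]³) = [E]⁴/(ℏ³c⁵).
1 GeV⁴ → 1/(ℏ³c⁵) × (1 GeV in J)⁴ = 2.316 × 10^20 kg/m³.
Convert the energy scale: 4.90 × 10^-3 MeV⁴ = 4.90 × 10^-15 GeV⁴.
Result: 4.90 × 10^-15 × 2.316 × 10^20 = 1.135 × 10^6 kg/m³.

1.135 × 10^6 kg/m³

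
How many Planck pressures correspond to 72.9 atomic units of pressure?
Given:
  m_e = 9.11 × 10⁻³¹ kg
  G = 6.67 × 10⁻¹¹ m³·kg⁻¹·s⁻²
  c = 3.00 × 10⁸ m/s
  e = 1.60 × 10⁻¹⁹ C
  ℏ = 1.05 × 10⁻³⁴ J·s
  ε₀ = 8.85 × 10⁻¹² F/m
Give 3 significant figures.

atomic unit of pressure: P_au = E_h/a₀³ = m_e⁴e¹⁰/((4πε₀)⁵ℏ⁸) = 3.01 × 10¹³ Pa
Planck pressure: p_P = c⁷/(ℏG²) = 4.68 × 10¹¹³ Pa
72.9 × 3.01 × 10¹³ / 4.68 × 10¹¹³ = 4.69 × 10⁻⁹⁹

4.69 × 10⁻⁹⁹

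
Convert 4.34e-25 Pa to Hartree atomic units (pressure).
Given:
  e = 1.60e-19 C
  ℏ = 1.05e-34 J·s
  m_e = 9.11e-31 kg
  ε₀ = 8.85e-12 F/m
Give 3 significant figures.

1.44e-38

atomic unit of pressure: P_au = E_h/a₀³ = m_e⁴e¹⁰/((4πε₀)⁵ℏ⁸) = 3.01e13 Pa.
4.34e-25 / 3.01e13 = 1.44e-38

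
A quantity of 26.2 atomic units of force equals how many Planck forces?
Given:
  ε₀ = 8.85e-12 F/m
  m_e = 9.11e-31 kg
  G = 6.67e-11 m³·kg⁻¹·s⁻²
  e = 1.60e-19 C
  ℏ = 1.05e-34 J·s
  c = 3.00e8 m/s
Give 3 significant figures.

atomic unit of force: F_au = E_h/a₀ = m_e²e⁶/((4πε₀)³ℏ⁴) = 8.33e-8 N
Planck force: F_P = c⁴/G = 1.21e44 N
26.2 × 8.33e-8 / 1.21e44 = 1.80e-50

1.80e-50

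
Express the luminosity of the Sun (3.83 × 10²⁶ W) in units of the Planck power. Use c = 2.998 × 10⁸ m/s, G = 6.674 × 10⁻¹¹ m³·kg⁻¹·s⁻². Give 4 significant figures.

1.055 × 10⁻²⁶

Planck power: P_P = c⁵/G = 3.629 × 10⁵² W.
3.83 × 10²⁶ / 3.629 × 10⁵² = 1.055 × 10⁻²⁶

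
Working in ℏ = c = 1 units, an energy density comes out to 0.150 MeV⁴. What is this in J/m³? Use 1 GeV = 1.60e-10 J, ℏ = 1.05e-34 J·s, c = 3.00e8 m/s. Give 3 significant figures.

[E]/[L]³ = [E]⁴/(ℏc)³; restore (ℏc)⁻³.
1 GeV⁴ → 1/(ℏc)³ × (1 GeV in J)⁴ = 2.10e37 J/m³.
Convert the energy scale: 0.150 MeV⁴ = 1.50e-13 GeV⁴.
Result: 1.50e-13 × 2.10e37 = 3.15e24 J/m³.

3.15e24 J/m³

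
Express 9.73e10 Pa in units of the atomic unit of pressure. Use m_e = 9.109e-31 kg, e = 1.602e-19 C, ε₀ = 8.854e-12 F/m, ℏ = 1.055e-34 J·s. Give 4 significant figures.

atomic unit of pressure: P_au = E_h/a₀³ = m_e⁴e¹⁰/((4πε₀)⁵ℏ⁸) = 2.929e13 Pa.
9.73e10 / 2.929e13 = 3.322e-3

3.322e-3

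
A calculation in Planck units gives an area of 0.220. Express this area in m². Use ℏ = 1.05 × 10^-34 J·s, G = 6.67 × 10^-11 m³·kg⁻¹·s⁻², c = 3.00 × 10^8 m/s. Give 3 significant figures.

5.71 × 10^-71 m²

One Planck area: A_P = ℏG/c³ = 2.59 × 10^-70 m².
0.220 × 2.59 × 10^-70 m² = 5.71 × 10^-71 m²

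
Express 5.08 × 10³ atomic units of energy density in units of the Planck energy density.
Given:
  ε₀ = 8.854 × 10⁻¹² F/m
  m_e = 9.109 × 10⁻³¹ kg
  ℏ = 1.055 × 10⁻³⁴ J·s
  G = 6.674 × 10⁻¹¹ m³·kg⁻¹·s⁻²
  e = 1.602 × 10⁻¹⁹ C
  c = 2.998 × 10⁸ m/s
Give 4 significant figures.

3.212 × 10⁻⁹⁷

atomic unit of energy density: u_au = E_h/a₀³ = m_e⁴e¹⁰/((4πε₀)⁵ℏ⁸) = 2.929 × 10¹³ J/m³
Planck energy density: u_P = c⁷/(ℏG²) = 4.632 × 10¹¹³ J/m³
5.08 × 10³ × 2.929 × 10¹³ / 4.632 × 10¹¹³ = 3.212 × 10⁻⁹⁷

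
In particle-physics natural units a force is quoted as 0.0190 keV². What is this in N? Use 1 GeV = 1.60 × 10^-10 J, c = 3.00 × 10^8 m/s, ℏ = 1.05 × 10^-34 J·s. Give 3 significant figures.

1.54 × 10^-8 N

Force is [E]/[L] = [E]²/(ℏc); restore (ℏc)⁻¹.
1 GeV² → 1/(ℏc) × (1 GeV in J)² = 8.13 × 10^5 N.
Convert the energy scale: 0.0190 keV² = 1.90 × 10^-14 GeV².
Result: 1.90 × 10^-14 × 8.13 × 10^5 = 1.54 × 10^-8 N.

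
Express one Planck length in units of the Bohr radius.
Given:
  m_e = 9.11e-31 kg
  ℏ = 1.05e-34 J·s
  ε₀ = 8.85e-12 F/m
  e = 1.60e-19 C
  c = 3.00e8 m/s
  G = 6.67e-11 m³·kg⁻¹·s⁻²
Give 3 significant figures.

Planck length: ℓ_P = √(ℏG/c³) = 1.61e-35 m
Bohr radius: a₀ = 4πε₀ℏ²/(m_e e²) = 5.26e-11 m
ratio = 1.61e-35 / 5.26e-11 = 3.06e-25

3.06e-25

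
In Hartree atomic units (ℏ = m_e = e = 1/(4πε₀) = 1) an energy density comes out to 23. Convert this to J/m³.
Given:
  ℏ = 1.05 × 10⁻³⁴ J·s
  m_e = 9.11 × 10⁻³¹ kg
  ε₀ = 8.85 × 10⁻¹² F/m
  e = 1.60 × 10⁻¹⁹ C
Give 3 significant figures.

6.93 × 10¹⁴ J/m³

One atomic unit of energy density: u_au = E_h/a₀³ = m_e⁴e¹⁰/((4πε₀)⁵ℏ⁸) = 3.01 × 10¹³ J/m³.
23 × 3.01 × 10¹³ J/m³ = 6.93 × 10¹⁴ J/m³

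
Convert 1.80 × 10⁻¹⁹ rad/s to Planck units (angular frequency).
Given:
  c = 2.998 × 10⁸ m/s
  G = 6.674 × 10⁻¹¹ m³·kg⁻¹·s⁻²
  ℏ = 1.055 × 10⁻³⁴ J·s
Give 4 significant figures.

9.705 × 10⁻⁶³

Planck angular frequency: ω_P = √(c⁵/(ℏG)) = 1.855 × 10⁴³ rad/s.
1.80 × 10⁻¹⁹ / 1.855 × 10⁴³ = 9.705 × 10⁻⁶³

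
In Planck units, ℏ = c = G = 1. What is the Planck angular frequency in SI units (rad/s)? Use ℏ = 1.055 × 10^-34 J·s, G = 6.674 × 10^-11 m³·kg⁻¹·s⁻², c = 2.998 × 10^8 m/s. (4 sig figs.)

1.855 × 10^43 rad/s

Dimensional analysis gives ω_P = √(c⁵/(ℏG)).
  = √(3.440 × 10^86)
  = 1.855 × 10^43 rad/s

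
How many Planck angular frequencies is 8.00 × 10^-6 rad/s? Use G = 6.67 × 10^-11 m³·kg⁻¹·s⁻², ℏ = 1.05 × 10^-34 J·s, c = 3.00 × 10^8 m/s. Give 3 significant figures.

4.29 × 10^-49

Planck angular frequency: ω_P = √(c⁵/(ℏG)) = 1.86 × 10^43 rad/s.
8.00 × 10^-6 / 1.86 × 10^43 = 4.29 × 10^-49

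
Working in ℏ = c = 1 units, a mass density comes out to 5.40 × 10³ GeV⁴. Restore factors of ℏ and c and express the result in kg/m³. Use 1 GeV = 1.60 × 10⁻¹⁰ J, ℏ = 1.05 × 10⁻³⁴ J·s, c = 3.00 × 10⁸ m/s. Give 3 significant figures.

Mass density is [E]/(c²[L]³) = [E]⁴/(ℏ³c⁵).
1 GeV⁴ → 1/(ℏ³c⁵) × (1 GeV in J)⁴ = 2.33 × 10²⁰ kg/m³.
Result: 5.40 × 10³ × 2.33 × 10²⁰ = 1.26 × 10²⁴ kg/m³.

1.26 × 10²⁴ kg/m³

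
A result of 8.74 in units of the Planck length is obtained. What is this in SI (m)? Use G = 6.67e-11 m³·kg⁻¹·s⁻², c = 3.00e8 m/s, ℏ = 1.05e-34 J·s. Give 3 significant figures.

One Planck length: ℓ_P = √(ℏG/c³) = 1.61e-35 m.
8.74 × 1.61e-35 m = 1.41e-34 m

1.41e-34 m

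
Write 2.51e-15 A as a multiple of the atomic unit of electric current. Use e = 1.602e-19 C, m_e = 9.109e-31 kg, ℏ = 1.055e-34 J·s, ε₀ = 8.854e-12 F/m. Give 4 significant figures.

atomic unit of electric current: I_au = e E_h/ℏ = m_e e⁵/((4πε₀)²ℏ³) = 6.612e-3 A.
2.51e-15 / 6.612e-3 = 3.796e-13

3.796e-13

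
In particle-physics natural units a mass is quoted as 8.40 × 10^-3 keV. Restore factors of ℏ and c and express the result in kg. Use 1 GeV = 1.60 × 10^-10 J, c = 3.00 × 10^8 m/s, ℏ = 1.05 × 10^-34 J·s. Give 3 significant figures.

Mass is [E]/c²; divide by c².
1 GeV → 1/c² × (1 GeV in J) = 1.78 × 10^-27 kg.
Convert the energy scale: 8.40 × 10^-3 keV = 8.40 × 10^-9 GeV.
Result: 8.40 × 10^-9 × 1.78 × 10^-27 = 1.49 × 10^-35 kg.

1.49 × 10^-35 kg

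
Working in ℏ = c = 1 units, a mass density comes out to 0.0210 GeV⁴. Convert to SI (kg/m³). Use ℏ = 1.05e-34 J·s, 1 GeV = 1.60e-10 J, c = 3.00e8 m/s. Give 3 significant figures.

4.89e18 kg/m³

Mass density is [E]/(c²[L]³) = [E]⁴/(ℏ³c⁵).
1 GeV⁴ → 1/(ℏ³c⁵) × (1 GeV in J)⁴ = 2.33e20 kg/m³.
Result: 0.0210 × 2.33e20 = 4.89e18 kg/m³.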